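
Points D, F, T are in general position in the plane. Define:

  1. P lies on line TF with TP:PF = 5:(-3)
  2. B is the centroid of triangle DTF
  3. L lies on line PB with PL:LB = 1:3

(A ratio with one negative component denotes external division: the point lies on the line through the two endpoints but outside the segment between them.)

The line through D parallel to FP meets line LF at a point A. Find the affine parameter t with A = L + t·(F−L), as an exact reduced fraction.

Set D = (0, 0), F = (1, 0), T = (0, 1); any affine frame gives the same invariant.
1. P lies on line TF with TP:PF = 5:(-3) ⇒ P = (5/2, -3/2)
2. B is the centroid of triangle DTF ⇒ B = (1/3, 1/3)
3. L lies on line PB with PL:LB = 1:3 ⇒ L = (47/24, -25/24)
through D parallel to FP: direction (3/2, -3/2); meets LF at A = (25/2, -25/2)
A = L + t·(F−L) with t = -11

t = -11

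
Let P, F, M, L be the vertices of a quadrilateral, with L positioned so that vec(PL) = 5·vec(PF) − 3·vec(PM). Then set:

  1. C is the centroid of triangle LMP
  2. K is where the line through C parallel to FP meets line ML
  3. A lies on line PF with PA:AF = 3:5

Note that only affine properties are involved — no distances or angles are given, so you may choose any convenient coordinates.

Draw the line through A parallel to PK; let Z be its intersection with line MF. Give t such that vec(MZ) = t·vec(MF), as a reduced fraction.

t = 22/17

Assign P = (0, 0), F = (1, 0), M = (0, 1), L = (5, -3) — the answer is frame-independent, so this choice is without loss of generality.
1. C is the centroid of triangle LMP ⇒ C = (5/3, -2/3)
2. K is where the line through C parallel to FP meets line ML ⇒ K = (25/12, -2/3)
3. A lies on line PF with PA:AF = 3:5 ⇒ A = (3/8, 0)
through A parallel to PK: direction (25/12, -2/3); meets MF at Z = (22/17, -5/17)
Z = M + t·(F−M) with t = 22/17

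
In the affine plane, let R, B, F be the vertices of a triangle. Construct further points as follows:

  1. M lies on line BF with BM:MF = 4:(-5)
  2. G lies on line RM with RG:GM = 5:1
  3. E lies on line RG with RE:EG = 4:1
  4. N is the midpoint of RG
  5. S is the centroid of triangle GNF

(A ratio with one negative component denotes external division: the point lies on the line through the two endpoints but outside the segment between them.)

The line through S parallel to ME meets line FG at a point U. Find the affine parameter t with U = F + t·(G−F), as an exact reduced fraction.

t = 2/3

Choose coordinates R = (0, 0), B = (1, 0), F = (0, 1).
1. M lies on line BF with BM:MF = 4:(-5) ⇒ M = (5, -4)
2. G lies on line RM with RG:GM = 5:1 ⇒ G = (25/6, -10/3)
3. E lies on line RG with RE:EG = 4:1 ⇒ E = (10/3, -8/3)
4. N is the midpoint of RG ⇒ N = (25/12, -5/3)
5. S is the centroid of triangle GNF ⇒ S = (25/12, -4/3)
through S parallel to ME: direction (-5/3, 4/3); meets FG at U = (25/9, -17/9)
U = F + t·(G−F) with t = 2/3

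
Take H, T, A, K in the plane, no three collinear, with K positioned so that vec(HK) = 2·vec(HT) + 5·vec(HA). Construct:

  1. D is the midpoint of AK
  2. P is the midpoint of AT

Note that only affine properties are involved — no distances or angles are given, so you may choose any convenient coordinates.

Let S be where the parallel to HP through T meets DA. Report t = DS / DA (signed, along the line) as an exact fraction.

t = 3

Choose coordinates H = (0, 0), T = (1, 0), A = (0, 1), K = (2, 5).
1. D is the midpoint of AK ⇒ D = (1, 3)
2. P is the midpoint of AT ⇒ P = (1/2, 1/2)
through T parallel to HP: direction (1/2, 1/2); meets DA at S = (-2, -3)
S = D + t·(A−D) with t = 3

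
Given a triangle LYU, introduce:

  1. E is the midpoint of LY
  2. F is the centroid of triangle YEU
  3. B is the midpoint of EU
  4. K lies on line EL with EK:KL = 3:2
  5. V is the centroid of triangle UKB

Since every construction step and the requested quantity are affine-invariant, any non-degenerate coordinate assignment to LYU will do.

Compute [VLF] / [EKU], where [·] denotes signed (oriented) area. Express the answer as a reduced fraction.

Set L = (0, 0), Y = (1, 0), U = (0, 1); any affine frame gives the same invariant.
1. E is the midpoint of LY ⇒ E = (1/2, 0)
2. F is the centroid of triangle YEU ⇒ F = (1/2, 1/3)
3. B is the midpoint of EU ⇒ B = (1/4, 1/2)
4. K lies on line EL with EK:KL = 3:2 ⇒ K = (1/5, 0)
5. V is the centroid of triangle UKB ⇒ V = (3/20, 1/2)
2·[VLF] = 1/5, 2·[EKU] = -3/10
[VLF]:[EKU] = 1/5:-3/10 = -2/3

[VLF]:[EKU] = -2/3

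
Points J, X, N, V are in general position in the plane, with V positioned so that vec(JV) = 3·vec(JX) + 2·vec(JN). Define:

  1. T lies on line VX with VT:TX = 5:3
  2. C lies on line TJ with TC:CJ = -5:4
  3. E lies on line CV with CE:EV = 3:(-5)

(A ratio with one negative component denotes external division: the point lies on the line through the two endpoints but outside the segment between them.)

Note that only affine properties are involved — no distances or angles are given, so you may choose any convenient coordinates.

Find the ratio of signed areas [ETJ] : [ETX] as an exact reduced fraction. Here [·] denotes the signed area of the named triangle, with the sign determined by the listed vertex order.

[ETJ]:[ETX] = -1/5

Work in coordinates with J = (0, 0), X = (1, 0), N = (0, 1), V = (3, 2).
1. T lies on line VX with VT:TX = 5:3 ⇒ T = (7/4, 3/4)
2. C lies on line TJ with TC:CJ = -5:4 ⇒ C = (-7, -3)
3. E lies on line CV with CE:EV = 3:(-5) ⇒ E = (-22, -21/2)
2·[ETJ] = 15/8, 2·[ETX] = -75/8
[ETJ]:[ETX] = 15/8:-75/8 = -1/5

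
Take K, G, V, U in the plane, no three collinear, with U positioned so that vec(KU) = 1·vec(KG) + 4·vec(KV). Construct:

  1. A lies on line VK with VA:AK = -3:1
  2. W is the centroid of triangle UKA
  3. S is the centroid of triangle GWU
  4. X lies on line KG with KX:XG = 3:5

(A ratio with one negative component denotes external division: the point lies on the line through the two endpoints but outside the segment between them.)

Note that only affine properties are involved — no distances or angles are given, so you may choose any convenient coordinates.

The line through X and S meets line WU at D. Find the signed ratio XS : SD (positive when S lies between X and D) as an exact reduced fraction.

XS:SD = 1/128

Set K = (0, 0), G = (1, 0), V = (0, 1), U = (1, 4); any affine frame gives the same invariant.
1. A lies on line VK with VA:AK = -3:1 ⇒ A = (0, -1/2)
2. W is the centroid of triangle UKA ⇒ W = (1/3, 7/6)
3. S is the centroid of triangle GWU ⇒ S = (7/9, 31/18)
4. X lies on line KG with KX:XG = 3:5 ⇒ X = (3/8, 0)
line XS meets WU at D = (157/3, 1333/6)
S = X + t·(D−X) with t = 1/129, so XS:SD = 1/129:128/129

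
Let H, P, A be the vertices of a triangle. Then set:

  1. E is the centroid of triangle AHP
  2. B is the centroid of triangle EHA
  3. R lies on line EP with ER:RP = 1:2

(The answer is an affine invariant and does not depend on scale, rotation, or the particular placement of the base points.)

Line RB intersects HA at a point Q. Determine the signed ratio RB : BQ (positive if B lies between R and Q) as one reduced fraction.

Set H = (0, 0), P = (1, 0), A = (0, 1); any affine frame gives the same invariant.
1. E is the centroid of triangle AHP ⇒ E = (1/3, 1/3)
2. B is the centroid of triangle EHA ⇒ B = (1/9, 4/9)
3. R lies on line EP with ER:RP = 1:2 ⇒ R = (5/9, 2/9)
line RB meets HA at Q = (0, 1/2)
B = R + t·(Q−R) with t = 4/5, so RB:BQ = 4/5:1/5

RB:BQ = 4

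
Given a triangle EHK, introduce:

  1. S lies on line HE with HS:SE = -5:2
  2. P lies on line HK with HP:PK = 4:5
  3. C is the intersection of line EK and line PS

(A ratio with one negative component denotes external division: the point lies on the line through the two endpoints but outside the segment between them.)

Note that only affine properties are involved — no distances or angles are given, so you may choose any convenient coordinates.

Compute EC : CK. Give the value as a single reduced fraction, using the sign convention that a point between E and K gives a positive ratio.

EC:CK = 8/25

Assign E = (0, 0), H = (1, 0), K = (0, 1) — the answer is frame-independent, so this choice is without loss of generality.
1. S lies on line HE with HS:SE = -5:2 ⇒ S = (-2/3, 0)
2. P lies on line HK with HP:PK = 4:5 ⇒ P = (5/9, 4/9)
3. C is the intersection of line EK and line PS ⇒ C = (0, 8/33)
C = E + t·(K−E) with t = 8/33, so EC:CK = t:(1−t) = 8/33:25/33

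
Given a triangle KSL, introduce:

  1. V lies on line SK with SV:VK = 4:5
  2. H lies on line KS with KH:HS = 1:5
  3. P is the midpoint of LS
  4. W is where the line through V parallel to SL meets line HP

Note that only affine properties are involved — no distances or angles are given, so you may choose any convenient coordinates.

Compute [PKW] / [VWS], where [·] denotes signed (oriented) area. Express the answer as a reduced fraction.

[PKW]:[VWS] = -3/7

Work in coordinates with K = (0, 0), S = (1, 0), L = (0, 1).
1. V lies on line SK with SV:VK = 4:5 ⇒ V = (5/9, 0)
2. H lies on line KS with KH:HS = 1:5 ⇒ H = (1/6, 0)
3. P is the midpoint of LS ⇒ P = (1/2, 1/2)
4. W is where the line through V parallel to SL meets line HP ⇒ W = (29/90, 7/30)
2·[PKW] = 2/45, 2·[VWS] = -14/135
[PKW]:[VWS] = 2/45:-14/135 = -3/7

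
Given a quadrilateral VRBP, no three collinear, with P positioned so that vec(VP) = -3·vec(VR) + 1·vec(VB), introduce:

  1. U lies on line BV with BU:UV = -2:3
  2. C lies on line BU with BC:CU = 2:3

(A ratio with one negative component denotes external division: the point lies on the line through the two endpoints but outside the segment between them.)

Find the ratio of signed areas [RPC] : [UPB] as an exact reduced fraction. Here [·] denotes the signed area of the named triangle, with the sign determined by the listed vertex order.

Set V = (0, 0), R = (1, 0), B = (0, 1), P = (-3, 1); any affine frame gives the same invariant.
1. U lies on line BV with BU:UV = -2:3 ⇒ U = (0, 3)
2. C lies on line BU with BC:CU = 2:3 ⇒ C = (0, 9/5)
2·[RPC] = -31/5, 2·[UPB] = 6
[RPC]:[UPB] = -31/5:6 = -31/30

[RPC]:[UPB] = -31/30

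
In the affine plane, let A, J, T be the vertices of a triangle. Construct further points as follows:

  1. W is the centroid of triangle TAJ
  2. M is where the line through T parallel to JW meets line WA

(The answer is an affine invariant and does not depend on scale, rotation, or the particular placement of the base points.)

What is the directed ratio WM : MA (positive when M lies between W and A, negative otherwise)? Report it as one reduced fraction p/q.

WM:MA = -1/2

Work in coordinates with A = (0, 0), J = (1, 0), T = (0, 1).
1. W is the centroid of triangle TAJ ⇒ W = (1/3, 1/3)
2. M is where the line through T parallel to JW meets line WA ⇒ M = (2/3, 2/3)
M = W + t·(A−W) with t = -1, so WM:MA = t:(1−t) = -1:2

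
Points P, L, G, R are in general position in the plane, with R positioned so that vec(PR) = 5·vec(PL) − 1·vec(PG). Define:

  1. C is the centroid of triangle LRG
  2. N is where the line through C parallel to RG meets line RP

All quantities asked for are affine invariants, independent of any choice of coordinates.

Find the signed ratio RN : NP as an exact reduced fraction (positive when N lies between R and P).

RN:NP = 1/4

Assign P = (0, 0), L = (1, 0), G = (0, 1), R = (5, -1) — the answer is frame-independent, so this choice is without loss of generality.
1. C is the centroid of triangle LRG ⇒ C = (2, 0)
2. N is where the line through C parallel to RG meets line RP ⇒ N = (4, -4/5)
N = R + t·(P−R) with t = 1/5, so RN:NP = t:(1−t) = 1/5:4/5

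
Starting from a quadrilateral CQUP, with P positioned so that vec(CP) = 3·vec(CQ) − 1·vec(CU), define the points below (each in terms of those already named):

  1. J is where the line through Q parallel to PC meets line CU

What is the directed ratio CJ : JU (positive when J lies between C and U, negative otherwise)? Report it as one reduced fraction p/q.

Choose coordinates C = (0, 0), Q = (1, 0), U = (0, 1), P = (3, -1).
1. J is where the line through Q parallel to PC meets line CU ⇒ J = (0, 1/3)
J = C + t·(U−C) with t = 1/3, so CJ:JU = t:(1−t) = 1/3:2/3

CJ:JU = 1/2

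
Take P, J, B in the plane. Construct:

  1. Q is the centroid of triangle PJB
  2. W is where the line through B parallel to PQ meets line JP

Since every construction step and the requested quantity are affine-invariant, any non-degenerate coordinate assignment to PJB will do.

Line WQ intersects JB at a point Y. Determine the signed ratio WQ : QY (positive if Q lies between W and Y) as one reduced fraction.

Choose coordinates P = (0, 0), J = (1, 0), B = (0, 1).
1. Q is the centroid of triangle PJB ⇒ Q = (1/3, 1/3)
2. W is where the line through B parallel to PQ meets line JP ⇒ W = (-1, 0)
line WQ meets JB at Y = (3/5, 2/5)
Q = W + t·(Y−W) with t = 5/6, so WQ:QY = 5/6:1/6

WQ:QY = 5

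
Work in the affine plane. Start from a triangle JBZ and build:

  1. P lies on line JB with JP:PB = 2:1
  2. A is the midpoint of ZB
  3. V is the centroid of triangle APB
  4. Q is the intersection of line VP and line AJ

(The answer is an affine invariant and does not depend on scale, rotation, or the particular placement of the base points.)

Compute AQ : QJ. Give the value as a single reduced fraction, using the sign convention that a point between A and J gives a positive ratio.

Set J = (0, 0), B = (1, 0), Z = (0, 1); any affine frame gives the same invariant.
1. P lies on line JB with JP:PB = 2:1 ⇒ P = (2/3, 0)
2. A is the midpoint of ZB ⇒ A = (1/2, 1/2)
3. V is the centroid of triangle APB ⇒ V = (13/18, 1/6)
4. Q is the intersection of line VP and line AJ ⇒ Q = (1, 1)
Q = A + t·(J−A) with t = -1, so AQ:QJ = t:(1−t) = -1:2

AQ:QJ = -1/2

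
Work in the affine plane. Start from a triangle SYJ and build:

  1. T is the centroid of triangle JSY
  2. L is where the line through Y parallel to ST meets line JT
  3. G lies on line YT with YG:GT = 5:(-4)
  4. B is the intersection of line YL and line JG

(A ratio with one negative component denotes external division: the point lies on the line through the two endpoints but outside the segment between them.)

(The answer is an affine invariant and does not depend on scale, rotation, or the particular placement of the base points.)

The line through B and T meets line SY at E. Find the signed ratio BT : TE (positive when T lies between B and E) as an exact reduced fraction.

BT:TE = 2/3

Work in coordinates with S = (0, 0), Y = (1, 0), J = (0, 1).
1. T is the centroid of triangle JSY ⇒ T = (1/3, 1/3)
2. L is where the line through Y parallel to ST meets line JT ⇒ L = (2/3, -1/3)
3. G lies on line YT with YG:GT = 5:(-4) ⇒ G = (-7/3, 5/3)
4. B is the intersection of line YL and line JG ⇒ B = (14/9, 5/9)
line BT meets SY at E = (-3/2, 0)
T = B + t·(E−B) with t = 2/5, so BT:TE = 2/5:3/5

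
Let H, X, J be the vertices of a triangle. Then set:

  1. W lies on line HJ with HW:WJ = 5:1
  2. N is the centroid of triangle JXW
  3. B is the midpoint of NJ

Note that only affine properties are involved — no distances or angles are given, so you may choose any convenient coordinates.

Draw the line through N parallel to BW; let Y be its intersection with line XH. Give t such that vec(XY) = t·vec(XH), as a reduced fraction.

Choose coordinates H = (0, 0), X = (1, 0), J = (0, 1).
1. W lies on line HJ with HW:WJ = 5:1 ⇒ W = (0, 5/6)
2. N is the centroid of triangle JXW ⇒ N = (1/3, 11/18)
3. B is the midpoint of NJ ⇒ B = (1/6, 29/36)
through N parallel to BW: direction (-1/6, 1/36); meets XH at Y = (4, 0)
Y = X + t·(H−X) with t = -3

t = -3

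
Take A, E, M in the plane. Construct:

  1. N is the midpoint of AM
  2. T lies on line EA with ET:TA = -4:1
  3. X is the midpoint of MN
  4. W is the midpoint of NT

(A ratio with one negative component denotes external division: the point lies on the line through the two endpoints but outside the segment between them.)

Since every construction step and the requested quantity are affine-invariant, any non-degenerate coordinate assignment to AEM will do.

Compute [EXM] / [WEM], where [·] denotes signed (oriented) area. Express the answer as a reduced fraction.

[EXM]:[WEM] = -3/11

Set A = (0, 0), E = (1, 0), M = (0, 1); any affine frame gives the same invariant.
1. N is the midpoint of AM ⇒ N = (0, 1/2)
2. T lies on line EA with ET:TA = -4:1 ⇒ T = (-1/3, 0)
3. X is the midpoint of MN ⇒ X = (0, 3/4)
4. W is the midpoint of NT ⇒ W = (-1/6, 1/4)
2·[EXM] = -1/4, 2·[WEM] = 11/12
[EXM]:[WEM] = -1/4:11/12 = -3/11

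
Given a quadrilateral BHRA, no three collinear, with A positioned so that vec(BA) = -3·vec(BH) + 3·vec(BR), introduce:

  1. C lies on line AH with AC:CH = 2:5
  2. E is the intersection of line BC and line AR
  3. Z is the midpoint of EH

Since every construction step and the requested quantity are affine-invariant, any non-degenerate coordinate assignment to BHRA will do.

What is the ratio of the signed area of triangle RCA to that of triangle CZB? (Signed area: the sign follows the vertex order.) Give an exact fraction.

[RCA]:[CZB] = 4/15

Set B = (0, 0), H = (1, 0), R = (0, 1), A = (-3, 3); any affine frame gives the same invariant.
1. C lies on line AH with AC:CH = 2:5 ⇒ C = (-13/7, 15/7)
2. E is the intersection of line BC and line AR ⇒ E = (-39/19, 45/19)
3. Z is the midpoint of EH ⇒ Z = (-10/19, 45/38)
2·[RCA] = -2/7, 2·[CZB] = -15/14
[RCA]:[CZB] = -2/7:-15/14 = 4/15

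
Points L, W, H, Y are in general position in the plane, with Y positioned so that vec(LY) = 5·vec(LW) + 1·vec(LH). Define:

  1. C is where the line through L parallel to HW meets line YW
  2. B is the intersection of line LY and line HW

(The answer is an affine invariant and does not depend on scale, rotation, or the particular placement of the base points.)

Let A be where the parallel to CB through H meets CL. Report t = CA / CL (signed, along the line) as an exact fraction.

t = 25/6

Work in coordinates with L = (0, 0), W = (1, 0), H = (0, 1), Y = (5, 1).
1. C is where the line through L parallel to HW meets line YW ⇒ C = (1/5, -1/5)
2. B is the intersection of line LY and line HW ⇒ B = (5/6, 1/6)
through H parallel to CB: direction (19/30, 11/30); meets CL at A = (-19/30, 19/30)
A = C + t·(L−C) with t = 25/6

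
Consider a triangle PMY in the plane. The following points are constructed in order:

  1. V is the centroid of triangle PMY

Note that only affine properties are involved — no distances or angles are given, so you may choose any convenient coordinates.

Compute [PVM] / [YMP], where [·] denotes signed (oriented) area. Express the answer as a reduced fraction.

Assign P = (0, 0), M = (1, 0), Y = (0, 1) — the answer is frame-independent, so this choice is without loss of generality.
1. V is the centroid of triangle PMY ⇒ V = (1/3, 1/3)
2·[PVM] = -1/3, 2·[YMP] = -1
[PVM]:[YMP] = -1/3:-1 = 1/3

[PVM]:[YMP] = 1/3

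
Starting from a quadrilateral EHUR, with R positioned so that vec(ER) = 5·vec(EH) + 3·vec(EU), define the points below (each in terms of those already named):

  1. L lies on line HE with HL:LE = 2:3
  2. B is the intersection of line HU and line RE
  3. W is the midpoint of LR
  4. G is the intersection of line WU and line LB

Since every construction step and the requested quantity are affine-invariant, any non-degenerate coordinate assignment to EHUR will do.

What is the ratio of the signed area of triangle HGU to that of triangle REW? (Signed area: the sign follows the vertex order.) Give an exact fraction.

[HGU]:[REW] = 220/249

Choose coordinates E = (0, 0), H = (1, 0), U = (0, 1), R = (5, 3).
1. L lies on line HE with HL:LE = 2:3 ⇒ L = (3/5, 0)
2. B is the intersection of line HU and line RE ⇒ B = (5/8, 3/8)
3. W is the midpoint of LR ⇒ W = (14/5, 3/2)
4. G is the intersection of line WU and line LB ⇒ G = (56/83, 93/83)
2·[HGU] = 66/83, 2·[REW] = 9/10
[HGU]:[REW] = 66/83:9/10 = 220/249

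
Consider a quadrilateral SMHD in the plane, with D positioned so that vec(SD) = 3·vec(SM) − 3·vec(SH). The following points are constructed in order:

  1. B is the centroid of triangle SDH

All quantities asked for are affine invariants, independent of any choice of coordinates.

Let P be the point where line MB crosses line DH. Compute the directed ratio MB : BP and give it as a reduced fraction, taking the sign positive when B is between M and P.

Work in coordinates with S = (0, 0), M = (1, 0), H = (0, 1), D = (3, -3).
1. B is the centroid of triangle SDH ⇒ B = (1, -2/3)
line MB meets DH at P = (1, -1/3)
B = M + t·(P−M) with t = 2, so MB:BP = 2:-1

MB:BP = -2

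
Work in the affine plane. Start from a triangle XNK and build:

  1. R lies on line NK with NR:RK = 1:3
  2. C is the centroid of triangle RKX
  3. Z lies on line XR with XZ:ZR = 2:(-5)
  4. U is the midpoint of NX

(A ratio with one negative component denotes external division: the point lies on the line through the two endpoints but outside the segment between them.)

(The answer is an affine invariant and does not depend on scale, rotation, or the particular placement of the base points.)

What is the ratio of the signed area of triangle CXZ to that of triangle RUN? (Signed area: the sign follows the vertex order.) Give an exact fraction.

Choose coordinates X = (0, 0), N = (1, 0), K = (0, 1).
1. R lies on line NK with NR:RK = 1:3 ⇒ R = (3/4, 1/4)
2. C is the centroid of triangle RKX ⇒ C = (1/4, 5/12)
3. Z lies on line XR with XZ:ZR = 2:(-5) ⇒ Z = (-1/2, -1/6)
4. U is the midpoint of NX ⇒ U = (1/2, 0)
2·[CXZ] = -1/6, 2·[RUN] = 1/8
[CXZ]:[RUN] = -1/6:1/8 = -4/3

[CXZ]:[RUN] = -4/3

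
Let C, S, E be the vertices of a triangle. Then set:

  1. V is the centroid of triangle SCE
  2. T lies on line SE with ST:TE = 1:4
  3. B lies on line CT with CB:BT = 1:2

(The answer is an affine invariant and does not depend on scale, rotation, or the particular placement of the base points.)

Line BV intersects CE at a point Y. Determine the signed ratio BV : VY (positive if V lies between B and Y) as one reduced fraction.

BV:VY = -1/5

Choose coordinates C = (0, 0), S = (1, 0), E = (0, 1).
1. V is the centroid of triangle SCE ⇒ V = (1/3, 1/3)
2. T lies on line SE with ST:TE = 1:4 ⇒ T = (4/5, 1/5)
3. B lies on line CT with CB:BT = 1:2 ⇒ B = (4/15, 1/15)
line BV meets CE at Y = (0, -1)
V = B + t·(Y−B) with t = -1/4, so BV:VY = -1/4:5/4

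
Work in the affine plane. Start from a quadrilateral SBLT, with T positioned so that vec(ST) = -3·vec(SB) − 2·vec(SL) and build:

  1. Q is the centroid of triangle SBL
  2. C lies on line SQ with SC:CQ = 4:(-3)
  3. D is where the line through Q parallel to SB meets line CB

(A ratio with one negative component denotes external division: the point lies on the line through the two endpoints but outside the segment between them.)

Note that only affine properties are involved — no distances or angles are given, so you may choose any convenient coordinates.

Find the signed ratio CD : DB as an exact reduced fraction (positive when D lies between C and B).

CD:DB = 3

Set S = (0, 0), B = (1, 0), L = (0, 1), T = (-3, -2); any affine frame gives the same invariant.
1. Q is the centroid of triangle SBL ⇒ Q = (1/3, 1/3)
2. C lies on line SQ with SC:CQ = 4:(-3) ⇒ C = (4/3, 4/3)
3. D is where the line through Q parallel to SB meets line CB ⇒ D = (13/12, 1/3)
D = C + t·(B−C) with t = 3/4, so CD:DB = t:(1−t) = 3/4:1/4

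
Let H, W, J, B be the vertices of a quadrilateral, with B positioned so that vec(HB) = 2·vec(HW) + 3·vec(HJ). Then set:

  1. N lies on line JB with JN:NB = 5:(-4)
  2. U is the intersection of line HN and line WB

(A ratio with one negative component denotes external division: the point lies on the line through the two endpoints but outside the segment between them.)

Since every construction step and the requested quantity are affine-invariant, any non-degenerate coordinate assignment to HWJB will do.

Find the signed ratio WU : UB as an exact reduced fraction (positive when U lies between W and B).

Work in coordinates with H = (0, 0), W = (1, 0), J = (0, 1), B = (2, 3).
1. N lies on line JB with JN:NB = 5:(-4) ⇒ N = (10, 11)
2. U is the intersection of line HN and line WB ⇒ U = (30/19, 33/19)
U = W + t·(B−W) with t = 11/19, so WU:UB = t:(1−t) = 11/19:8/19

WU:UB = 11/8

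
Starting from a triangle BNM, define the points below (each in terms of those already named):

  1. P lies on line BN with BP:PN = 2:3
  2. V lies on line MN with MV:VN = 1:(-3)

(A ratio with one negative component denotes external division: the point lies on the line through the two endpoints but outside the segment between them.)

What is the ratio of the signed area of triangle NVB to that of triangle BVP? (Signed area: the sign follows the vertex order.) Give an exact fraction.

[NVB]:[BVP] = -5/2

Choose coordinates B = (0, 0), N = (1, 0), M = (0, 1).
1. P lies on line BN with BP:PN = 2:3 ⇒ P = (2/5, 0)
2. V lies on line MN with MV:VN = 1:(-3) ⇒ V = (-1/2, 3/2)
2·[NVB] = 3/2, 2·[BVP] = -3/5
[NVB]:[BVP] = 3/2:-3/5 = -5/2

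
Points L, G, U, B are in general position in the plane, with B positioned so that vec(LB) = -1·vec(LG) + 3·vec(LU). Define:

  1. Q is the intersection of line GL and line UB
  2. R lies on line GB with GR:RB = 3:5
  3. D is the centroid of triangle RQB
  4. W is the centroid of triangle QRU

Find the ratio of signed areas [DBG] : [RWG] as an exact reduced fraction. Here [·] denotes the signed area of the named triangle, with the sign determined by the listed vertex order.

[DBG]:[RWG] = -8/5

Assign L = (0, 0), G = (1, 0), U = (0, 1), B = (-1, 3) — the answer is frame-independent, so this choice is without loss of generality.
1. Q is the intersection of line GL and line UB ⇒ Q = (1/2, 0)
2. R lies on line GB with GR:RB = 3:5 ⇒ R = (1/4, 9/8)
3. D is the centroid of triangle RQB ⇒ D = (-1/12, 11/8)
4. W is the centroid of triangle QRU ⇒ W = (1/4, 17/24)
2·[DBG] = -1/2, 2·[RWG] = 5/16
[DBG]:[RWG] = -1/2:5/16 = -8/5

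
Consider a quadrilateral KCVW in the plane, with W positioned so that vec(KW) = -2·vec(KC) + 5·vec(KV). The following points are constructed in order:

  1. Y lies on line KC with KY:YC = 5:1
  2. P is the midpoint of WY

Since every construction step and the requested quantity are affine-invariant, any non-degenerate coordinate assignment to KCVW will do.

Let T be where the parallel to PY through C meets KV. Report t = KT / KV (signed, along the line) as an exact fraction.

t = 30/17

Choose coordinates K = (0, 0), C = (1, 0), V = (0, 1), W = (-2, 5).
1. Y lies on line KC with KY:YC = 5:1 ⇒ Y = (5/6, 0)
2. P is the midpoint of WY ⇒ P = (-7/12, 5/2)
through C parallel to PY: direction (17/12, -5/2); meets KV at T = (0, 30/17)
T = K + t·(V−K) with t = 30/17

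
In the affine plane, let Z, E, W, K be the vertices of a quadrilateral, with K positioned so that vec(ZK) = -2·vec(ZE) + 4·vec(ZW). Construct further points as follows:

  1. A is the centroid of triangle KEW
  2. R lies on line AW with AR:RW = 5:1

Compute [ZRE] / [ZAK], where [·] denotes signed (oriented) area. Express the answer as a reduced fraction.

Work in coordinates with Z = (0, 0), E = (1, 0), W = (0, 1), K = (-2, 4).
1. A is the centroid of triangle KEW ⇒ A = (-1/3, 5/3)
2. R lies on line AW with AR:RW = 5:1 ⇒ R = (-1/18, 10/9)
2·[ZRE] = -10/9, 2·[ZAK] = 2
[ZRE]:[ZAK] = -10/9:2 = -5/9

[ZRE]:[ZAK] = -5/9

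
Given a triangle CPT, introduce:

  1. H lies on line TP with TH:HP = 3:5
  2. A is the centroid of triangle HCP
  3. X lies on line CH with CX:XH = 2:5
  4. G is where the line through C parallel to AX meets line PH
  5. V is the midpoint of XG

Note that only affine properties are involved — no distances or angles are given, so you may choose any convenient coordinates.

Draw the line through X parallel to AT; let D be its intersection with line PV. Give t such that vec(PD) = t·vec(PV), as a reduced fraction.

t = 48/25

Work in coordinates with C = (0, 0), P = (1, 0), T = (0, 1).
1. H lies on line TP with TH:HP = 3:5 ⇒ H = (3/8, 5/8)
2. A is the centroid of triangle HCP ⇒ A = (11/24, 5/24)
3. X lies on line CH with CX:XH = 2:5 ⇒ X = (3/28, 5/28)
4. G is where the line through C parallel to AX meets line PH ⇒ G = (59/64, 5/64)
5. V is the midpoint of XG ⇒ V = (461/896, 115/896)
through X parallel to AT: direction (-11/24, 19/24); meets PV at D = (19/280, 69/280)
D = P + t·(V−P) with t = 48/25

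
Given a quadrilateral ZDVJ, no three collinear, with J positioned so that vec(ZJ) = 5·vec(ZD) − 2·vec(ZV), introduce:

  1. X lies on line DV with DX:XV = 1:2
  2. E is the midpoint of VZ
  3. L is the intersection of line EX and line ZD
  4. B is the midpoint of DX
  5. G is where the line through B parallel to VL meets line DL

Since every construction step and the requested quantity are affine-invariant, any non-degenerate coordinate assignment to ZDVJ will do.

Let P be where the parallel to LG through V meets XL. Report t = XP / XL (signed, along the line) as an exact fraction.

Assign Z = (0, 0), D = (1, 0), V = (0, 1), J = (5, -2) — the answer is frame-independent, so this choice is without loss of generality.
1. X lies on line DV with DX:XV = 1:2 ⇒ X = (2/3, 1/3)
2. E is the midpoint of VZ ⇒ E = (0, 1/2)
3. L is the intersection of line EX and line ZD ⇒ L = (2, 0)
4. B is the midpoint of DX ⇒ B = (5/6, 1/6)
5. G is where the line through B parallel to VL meets line DL ⇒ G = (7/6, 0)
through V parallel to LG: direction (-5/6, 0); meets XL at P = (-2, 1)
P = X + t·(L−X) with t = -2

t = -2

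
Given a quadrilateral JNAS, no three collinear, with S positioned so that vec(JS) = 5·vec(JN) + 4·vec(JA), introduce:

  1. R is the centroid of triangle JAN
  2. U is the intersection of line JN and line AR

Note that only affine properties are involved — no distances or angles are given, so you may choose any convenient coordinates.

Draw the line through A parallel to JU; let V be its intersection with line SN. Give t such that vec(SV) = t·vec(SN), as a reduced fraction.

Work in coordinates with J = (0, 0), N = (1, 0), A = (0, 1), S = (5, 4).
1. R is the centroid of triangle JAN ⇒ R = (1/3, 1/3)
2. U is the intersection of line JN and line AR ⇒ U = (1/2, 0)
through A parallel to JU: direction (1/2, 0); meets SN at V = (2, 1)
V = S + t·(N−S) with t = 3/4

t = 3/4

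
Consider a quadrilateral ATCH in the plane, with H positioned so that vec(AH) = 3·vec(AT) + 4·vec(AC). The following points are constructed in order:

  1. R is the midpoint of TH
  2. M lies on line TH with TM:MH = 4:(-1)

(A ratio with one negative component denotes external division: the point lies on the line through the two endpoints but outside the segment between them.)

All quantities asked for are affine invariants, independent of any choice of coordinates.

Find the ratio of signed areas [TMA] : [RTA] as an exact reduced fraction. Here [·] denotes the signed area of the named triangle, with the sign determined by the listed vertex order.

[TMA]:[RTA] = -8/3

Assign A = (0, 0), T = (1, 0), C = (0, 1), H = (3, 4) — the answer is frame-independent, so this choice is without loss of generality.
1. R is the midpoint of TH ⇒ R = (2, 2)
2. M lies on line TH with TM:MH = 4:(-1) ⇒ M = (11/3, 16/3)
2·[TMA] = 16/3, 2·[RTA] = -2
[TMA]:[RTA] = 16/3:-2 = -8/3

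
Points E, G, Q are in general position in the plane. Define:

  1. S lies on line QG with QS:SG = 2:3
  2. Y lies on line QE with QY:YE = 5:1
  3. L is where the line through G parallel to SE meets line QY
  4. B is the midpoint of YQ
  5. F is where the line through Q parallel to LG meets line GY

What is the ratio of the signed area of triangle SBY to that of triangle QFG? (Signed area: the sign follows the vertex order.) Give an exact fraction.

Work in coordinates with E = (0, 0), G = (1, 0), Q = (0, 1).
1. S lies on line QG with QS:SG = 2:3 ⇒ S = (2/5, 3/5)
2. Y lies on line QE with QY:YE = 5:1 ⇒ Y = (0, 1/6)
3. L is where the line through G parallel to SE meets line QY ⇒ L = (0, -3/2)
4. B is the midpoint of YQ ⇒ B = (0, 7/12)
5. F is where the line through Q parallel to LG meets line GY ⇒ F = (-1/2, 1/4)
2·[SBY] = 1/6, 2·[QFG] = 5/4
[SBY]:[QFG] = 1/6:5/4 = 2/15

[SBY]:[QFG] = 2/15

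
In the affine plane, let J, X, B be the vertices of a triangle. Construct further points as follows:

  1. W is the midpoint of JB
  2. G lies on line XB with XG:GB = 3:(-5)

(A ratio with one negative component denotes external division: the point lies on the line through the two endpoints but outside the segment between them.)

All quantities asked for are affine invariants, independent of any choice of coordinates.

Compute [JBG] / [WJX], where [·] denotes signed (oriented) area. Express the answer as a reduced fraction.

[JBG]:[WJX] = -5

Work in coordinates with J = (0, 0), X = (1, 0), B = (0, 1).
1. W is the midpoint of JB ⇒ W = (0, 1/2)
2. G lies on line XB with XG:GB = 3:(-5) ⇒ G = (5/2, -3/2)
2·[JBG] = -5/2, 2·[WJX] = 1/2
[JBG]:[WJX] = -5/2:1/2 = -5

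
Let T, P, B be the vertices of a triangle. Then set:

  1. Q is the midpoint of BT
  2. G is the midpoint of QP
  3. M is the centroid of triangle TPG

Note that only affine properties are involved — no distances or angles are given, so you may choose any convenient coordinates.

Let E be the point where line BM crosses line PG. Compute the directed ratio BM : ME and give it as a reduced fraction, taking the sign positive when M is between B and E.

Assign T = (0, 0), P = (1, 0), B = (0, 1) — the answer is frame-independent, so this choice is without loss of generality.
1. Q is the midpoint of BT ⇒ Q = (0, 1/2)
2. G is the midpoint of QP ⇒ G = (1/2, 1/4)
3. M is the centroid of triangle TPG ⇒ M = (1/2, 1/12)
line BM meets PG at E = (3/8, 5/16)
M = B + t·(E−B) with t = 4/3, so BM:ME = 4/3:-1/3

BM:ME = -4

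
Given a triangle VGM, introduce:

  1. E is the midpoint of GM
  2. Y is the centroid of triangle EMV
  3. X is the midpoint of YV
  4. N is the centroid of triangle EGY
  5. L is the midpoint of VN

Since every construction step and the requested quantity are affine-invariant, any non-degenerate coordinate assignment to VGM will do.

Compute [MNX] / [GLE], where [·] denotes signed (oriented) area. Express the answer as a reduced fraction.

Choose coordinates V = (0, 0), G = (1, 0), M = (0, 1).
1. E is the midpoint of GM ⇒ E = (1/2, 1/2)
2. Y is the centroid of triangle EMV ⇒ Y = (1/6, 1/2)
3. X is the midpoint of YV ⇒ X = (1/12, 1/4)
4. N is the centroid of triangle EGY ⇒ N = (5/9, 1/3)
5. L is the midpoint of VN ⇒ L = (5/18, 1/6)
2·[MNX] = -13/36, 2·[GLE] = -5/18
[MNX]:[GLE] = -13/36:-5/18 = 13/10

[MNX]:[GLE] = 13/10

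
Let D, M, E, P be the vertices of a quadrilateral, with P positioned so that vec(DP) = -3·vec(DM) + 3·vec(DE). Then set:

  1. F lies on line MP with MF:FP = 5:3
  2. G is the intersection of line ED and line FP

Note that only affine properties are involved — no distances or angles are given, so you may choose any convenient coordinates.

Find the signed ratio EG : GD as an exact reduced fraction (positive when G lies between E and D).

EG:GD = 1/3

Assign D = (0, 0), M = (1, 0), E = (0, 1), P = (-3, 3) — the answer is frame-independent, so this choice is without loss of generality.
1. F lies on line MP with MF:FP = 5:3 ⇒ F = (-3/2, 15/8)
2. G is the intersection of line ED and line FP ⇒ G = (0, 3/4)
G = E + t·(D−E) with t = 1/4, so EG:GD = t:(1−t) = 1/4:3/4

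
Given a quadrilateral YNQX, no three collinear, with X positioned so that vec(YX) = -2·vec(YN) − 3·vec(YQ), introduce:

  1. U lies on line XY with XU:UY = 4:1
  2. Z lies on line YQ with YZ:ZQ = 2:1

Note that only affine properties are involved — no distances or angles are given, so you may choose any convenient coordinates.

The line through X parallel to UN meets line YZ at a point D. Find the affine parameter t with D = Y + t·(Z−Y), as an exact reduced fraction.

t = -45/14

Set Y = (0, 0), N = (1, 0), Q = (0, 1), X = (-2, -3); any affine frame gives the same invariant.
1. U lies on line XY with XU:UY = 4:1 ⇒ U = (-2/5, -3/5)
2. Z lies on line YQ with YZ:ZQ = 2:1 ⇒ Z = (0, 2/3)
through X parallel to UN: direction (7/5, 3/5); meets YZ at D = (0, -15/7)
D = Y + t·(Z−Y) with t = -45/14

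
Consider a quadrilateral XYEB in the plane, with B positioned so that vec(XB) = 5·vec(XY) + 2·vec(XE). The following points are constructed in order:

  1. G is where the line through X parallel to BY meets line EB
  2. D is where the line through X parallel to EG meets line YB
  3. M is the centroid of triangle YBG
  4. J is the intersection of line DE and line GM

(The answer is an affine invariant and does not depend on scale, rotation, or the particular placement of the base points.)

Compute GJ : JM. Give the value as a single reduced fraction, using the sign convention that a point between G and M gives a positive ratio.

GJ:JM = -15/11

Choose coordinates X = (0, 0), Y = (1, 0), E = (0, 1), B = (5, 2).
1. G is where the line through X parallel to BY meets line EB ⇒ G = (10/3, 5/3)
2. D is where the line through X parallel to EG meets line YB ⇒ D = (5/3, 1/3)
3. M is the centroid of triangle YBG ⇒ M = (28/9, 11/9)
4. J is the intersection of line DE and line GM ⇒ J = (5/2, 0)
J = G + t·(M−G) with t = 15/4, so GJ:JM = t:(1−t) = 15/4:-11/4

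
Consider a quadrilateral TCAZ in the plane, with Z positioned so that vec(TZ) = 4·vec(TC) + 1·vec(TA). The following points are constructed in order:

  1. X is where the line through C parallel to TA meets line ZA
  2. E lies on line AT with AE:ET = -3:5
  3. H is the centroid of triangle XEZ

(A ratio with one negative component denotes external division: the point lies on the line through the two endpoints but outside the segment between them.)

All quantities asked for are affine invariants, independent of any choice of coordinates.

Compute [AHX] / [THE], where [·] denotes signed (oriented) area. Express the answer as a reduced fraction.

[AHX]:[THE] = -3/25

Set T = (0, 0), C = (1, 0), A = (0, 1), Z = (4, 1); any affine frame gives the same invariant.
1. X is where the line through C parallel to TA meets line ZA ⇒ X = (1, 1)
2. E lies on line AT with AE:ET = -3:5 ⇒ E = (0, 5/2)
3. H is the centroid of triangle XEZ ⇒ H = (5/3, 3/2)
2·[AHX] = -1/2, 2·[THE] = 25/6
[AHX]:[THE] = -1/2:25/6 = -3/25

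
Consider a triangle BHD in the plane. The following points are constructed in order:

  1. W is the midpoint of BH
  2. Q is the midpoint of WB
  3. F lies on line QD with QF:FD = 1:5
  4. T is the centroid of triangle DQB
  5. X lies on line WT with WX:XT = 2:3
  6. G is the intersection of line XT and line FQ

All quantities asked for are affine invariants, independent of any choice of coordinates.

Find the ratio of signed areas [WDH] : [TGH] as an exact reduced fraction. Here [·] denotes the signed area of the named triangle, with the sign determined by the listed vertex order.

[WDH]:[TGH] = -12

Set B = (0, 0), H = (1, 0), D = (0, 1); any affine frame gives the same invariant.
1. W is the midpoint of BH ⇒ W = (1/2, 0)
2. Q is the midpoint of WB ⇒ Q = (1/4, 0)
3. F lies on line QD with QF:FD = 1:5 ⇒ F = (5/24, 1/6)
4. T is the centroid of triangle DQB ⇒ T = (1/12, 1/3)
5. X lies on line WT with WX:XT = 2:3 ⇒ X = (1/3, 2/15)
6. G is the intersection of line XT and line FQ ⇒ G = (3/16, 1/4)
2·[WDH] = -1/2, 2·[TGH] = 1/24
[WDH]:[TGH] = -1/2:1/24 = -12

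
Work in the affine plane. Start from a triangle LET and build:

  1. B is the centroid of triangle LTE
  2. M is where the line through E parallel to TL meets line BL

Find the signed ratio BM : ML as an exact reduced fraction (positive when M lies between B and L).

Work in coordinates with L = (0, 0), E = (1, 0), T = (0, 1).
1. B is the centroid of triangle LTE ⇒ B = (1/3, 1/3)
2. M is where the line through E parallel to TL meets line BL ⇒ M = (1, 1)
M = B + t·(L−B) with t = -2, so BM:ML = t:(1−t) = -2:3

BM:ML = -2/3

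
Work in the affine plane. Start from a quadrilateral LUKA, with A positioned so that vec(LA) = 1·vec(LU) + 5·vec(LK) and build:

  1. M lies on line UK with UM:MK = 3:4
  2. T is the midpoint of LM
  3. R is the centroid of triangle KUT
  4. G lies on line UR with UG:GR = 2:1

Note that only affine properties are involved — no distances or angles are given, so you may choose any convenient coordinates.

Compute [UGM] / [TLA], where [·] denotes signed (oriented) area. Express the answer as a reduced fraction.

[UGM]:[TLA] = 2/51

Work in coordinates with L = (0, 0), U = (1, 0), K = (0, 1), A = (1, 5).
1. M lies on line UK with UM:MK = 3:4 ⇒ M = (4/7, 3/7)
2. T is the midpoint of LM ⇒ T = (2/7, 3/14)
3. R is the centroid of triangle KUT ⇒ R = (3/7, 17/42)
4. G lies on line UR with UG:GR = 2:1 ⇒ G = (13/21, 17/63)
2·[UGM] = -1/21, 2·[TLA] = -17/14
[UGM]:[TLA] = -1/21:-17/14 = 2/51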